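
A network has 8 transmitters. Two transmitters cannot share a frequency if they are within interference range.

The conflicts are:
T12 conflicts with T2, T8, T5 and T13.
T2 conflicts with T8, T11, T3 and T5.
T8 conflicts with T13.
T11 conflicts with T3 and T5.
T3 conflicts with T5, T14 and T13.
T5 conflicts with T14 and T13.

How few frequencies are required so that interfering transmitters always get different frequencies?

4

T2, T11, T3, T5 pairwise conflict, so at least 4 frequencies are needed.
4 frequencies suffice: frequency 1 → {T8, T5}; frequency 2 → {T2, T14, T13}; frequency 3 → {T12, T3}; frequency 4 → {T11}. Every pair that conflicts lands in different frequencies.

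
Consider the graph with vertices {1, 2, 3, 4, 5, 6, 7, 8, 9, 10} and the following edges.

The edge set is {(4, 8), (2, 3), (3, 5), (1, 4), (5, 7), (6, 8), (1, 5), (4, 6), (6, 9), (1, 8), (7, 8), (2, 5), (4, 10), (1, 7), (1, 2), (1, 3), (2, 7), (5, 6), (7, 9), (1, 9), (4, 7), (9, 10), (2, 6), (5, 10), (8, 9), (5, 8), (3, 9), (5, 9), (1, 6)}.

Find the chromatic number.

1, 5, 6, 8, 9 are mutually adjacent (a clique of size 5), so at least 5 colors are needed.
5 colors suffice: color red → {4, 5}; color blue → {1, 10}; color green → {2, 9}; color yellow → {3, 6, 7}; color purple → {8}. No two adjacent vertices share a color.

5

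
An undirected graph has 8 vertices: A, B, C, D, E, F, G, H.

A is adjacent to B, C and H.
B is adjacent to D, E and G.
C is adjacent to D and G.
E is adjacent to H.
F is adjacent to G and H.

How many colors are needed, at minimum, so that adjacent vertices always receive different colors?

The cycle H-A-C-G-F-H has odd length 5, so it cannot be 2-colored; at least 3 colors are needed.
A valid assignment using 3 colors: A=blue, B=red, C=red, D=blue, E=blue, F=green, G=blue, H=red. Each edge has distinct colors on its endpoints.

3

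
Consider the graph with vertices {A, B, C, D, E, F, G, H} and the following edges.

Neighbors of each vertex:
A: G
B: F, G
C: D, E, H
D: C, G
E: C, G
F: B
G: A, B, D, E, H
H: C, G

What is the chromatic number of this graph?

2

E and G are adjacent, so at least 2 colors are needed.
2 colors suffice: color 1 → {C, F, G}; color 2 → {A, B, D, E, H}. Each edge has distinct colors on its endpoints.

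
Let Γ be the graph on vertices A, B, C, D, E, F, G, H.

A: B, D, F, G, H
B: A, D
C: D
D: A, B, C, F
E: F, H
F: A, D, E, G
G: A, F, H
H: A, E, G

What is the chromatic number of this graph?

A, G, H are pairwise adjacent, so at least 3 colors are needed.
A valid assignment using 3 colors: A=red, B=blue, C=red, D=green, E=red, F=blue, G=green, H=blue. Every edge joins two different colors.

3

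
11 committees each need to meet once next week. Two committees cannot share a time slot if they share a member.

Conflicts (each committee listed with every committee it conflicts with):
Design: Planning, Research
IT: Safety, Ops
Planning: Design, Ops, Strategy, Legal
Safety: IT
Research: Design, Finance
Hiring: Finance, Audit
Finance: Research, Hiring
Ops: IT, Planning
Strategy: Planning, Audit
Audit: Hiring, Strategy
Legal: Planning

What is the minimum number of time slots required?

3

The cycle Hiring-Audit-Strategy-Planning-Design-Research-Finance-Hiring has odd length 7, so it cannot be 2-colored; at least 3 time slots are needed.
3 time slots suffice: Design=2, IT=1, Planning=1, Safety=2, Research=1, Hiring=2, Finance=3, Ops=2, Strategy=2, Audit=1, Legal=2. Each listed conflict is separated.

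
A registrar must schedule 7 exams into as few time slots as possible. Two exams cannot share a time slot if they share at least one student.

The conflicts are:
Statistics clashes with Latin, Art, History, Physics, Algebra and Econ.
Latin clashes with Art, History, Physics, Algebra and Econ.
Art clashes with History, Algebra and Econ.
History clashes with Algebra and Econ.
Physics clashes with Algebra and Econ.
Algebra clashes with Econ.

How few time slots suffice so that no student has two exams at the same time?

Statistics, Latin, Art, History, Algebra, Econ are mutually in conflict, so at least 6 time slots are needed.
A valid assignment using 6 time slots: Statistics=1, Latin=3, Art=5, History=6, Physics=5, Algebra=4, Econ=2. No two conflicting exams share a time slot.

6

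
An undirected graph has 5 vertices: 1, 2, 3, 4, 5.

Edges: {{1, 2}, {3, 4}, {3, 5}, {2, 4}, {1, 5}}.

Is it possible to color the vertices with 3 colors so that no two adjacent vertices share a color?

The chromatic number is 3. The cycle 3-5-1-2-4-3 has odd length 5, so it cannot be 2-colored; at least 3 colors are needed.
3 colors suffice: 1=a, 2=b, 3=c, 4=a, 5=b.
That is already a proper 3-coloring.

Yes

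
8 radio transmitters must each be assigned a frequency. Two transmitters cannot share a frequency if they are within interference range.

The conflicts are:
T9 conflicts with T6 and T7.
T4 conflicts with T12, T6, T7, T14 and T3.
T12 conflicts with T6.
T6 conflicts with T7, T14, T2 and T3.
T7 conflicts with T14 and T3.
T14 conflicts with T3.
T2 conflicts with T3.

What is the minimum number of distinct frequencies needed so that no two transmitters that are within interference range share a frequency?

T4, T6, T7, T14, T3 pairwise conflict, so at least 5 frequencies are needed.
5 frequencies suffice: frequency 1 → {T6}; frequency 2 → {T12, T7, T2}; frequency 3 → {T9, T4}; frequency 4 → {T3}; frequency 5 → {T14}. Every pair that conflicts lands in different frequencies.

5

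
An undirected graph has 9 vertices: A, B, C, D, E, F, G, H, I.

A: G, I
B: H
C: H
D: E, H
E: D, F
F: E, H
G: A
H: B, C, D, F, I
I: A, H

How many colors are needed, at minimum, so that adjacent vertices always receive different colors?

2

C and H are adjacent, so at least 2 colors are needed.
One proper 2-coloring: A=red, B=blue, C=blue, D=blue, E=red, F=blue, G=blue, H=red, I=blue. No two adjacent vertices share a color.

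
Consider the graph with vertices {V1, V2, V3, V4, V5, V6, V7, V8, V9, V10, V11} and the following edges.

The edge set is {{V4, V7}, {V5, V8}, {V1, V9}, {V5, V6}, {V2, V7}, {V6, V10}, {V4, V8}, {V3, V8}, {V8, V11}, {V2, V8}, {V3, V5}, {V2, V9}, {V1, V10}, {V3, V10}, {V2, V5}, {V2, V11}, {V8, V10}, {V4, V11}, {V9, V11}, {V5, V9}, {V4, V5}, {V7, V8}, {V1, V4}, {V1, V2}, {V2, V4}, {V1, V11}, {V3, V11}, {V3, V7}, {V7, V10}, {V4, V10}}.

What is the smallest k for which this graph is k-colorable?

V3, V7, V8, V10 form a clique, so at least 4 colors are needed.
4 colors suffice: color 1 → {V2, V10}; color 2 → {V3, V4, V6, V9}; color 3 → {V1, V8}; color 4 → {V5, V7, V11}. Every edge joins two different colors.

4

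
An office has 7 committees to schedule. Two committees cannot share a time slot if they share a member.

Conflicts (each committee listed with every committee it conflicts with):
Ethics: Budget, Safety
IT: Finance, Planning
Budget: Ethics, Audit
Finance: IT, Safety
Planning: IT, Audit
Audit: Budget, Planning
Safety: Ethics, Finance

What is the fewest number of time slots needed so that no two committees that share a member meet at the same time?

The cycle Planning-Audit-Budget-Ethics-Safety-Finance-IT-Planning has odd length 7, so it cannot be 2-colored; at least 3 time slots are needed.
3 time slots suffice: time slot 1 → {Ethics, IT, Audit}; time slot 2 → {Budget, Finance, Planning}; time slot 3 → {Safety}. No two conflicting committees share a time slot.

3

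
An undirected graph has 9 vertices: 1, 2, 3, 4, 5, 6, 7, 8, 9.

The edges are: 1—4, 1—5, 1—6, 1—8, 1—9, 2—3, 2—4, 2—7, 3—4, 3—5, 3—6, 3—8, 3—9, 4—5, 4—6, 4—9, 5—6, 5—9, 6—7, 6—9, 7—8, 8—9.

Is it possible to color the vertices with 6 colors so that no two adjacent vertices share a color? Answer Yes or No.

Yes

The chromatic number is 5. 3, 4, 5, 6, 9 are pairwise adjacent (a clique of size 5), so at least 5 colors are needed.
5 colors suffice: color a → {1, 3, 7}; color b → {2, 6, 8}; color c → {9}; color d → {4}; color e → {5}.
Since 6 ≥ 5, a proper 6-coloring certainly exists.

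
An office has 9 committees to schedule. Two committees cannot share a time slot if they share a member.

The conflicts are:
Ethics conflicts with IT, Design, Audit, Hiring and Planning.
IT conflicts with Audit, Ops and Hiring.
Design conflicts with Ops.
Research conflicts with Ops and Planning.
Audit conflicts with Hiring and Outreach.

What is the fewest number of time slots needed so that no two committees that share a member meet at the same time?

4

Ethics, IT, Audit, Hiring pairwise conflict, so at least 4 time slots are needed.
4 time slots suffice: time slot 1 → {Ethics, Ops, Outreach}; time slot 2 → {Design, Audit, Planning}; time slot 3 → {IT, Research}; time slot 4 → {Hiring}. Every pair that conflicts lands in different time slots.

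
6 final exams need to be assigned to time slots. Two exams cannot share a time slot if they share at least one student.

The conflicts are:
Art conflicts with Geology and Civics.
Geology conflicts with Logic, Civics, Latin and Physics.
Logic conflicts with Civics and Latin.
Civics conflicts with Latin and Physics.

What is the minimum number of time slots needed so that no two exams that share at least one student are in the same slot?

4

Geology, Logic, Civics, Latin are mutually in conflict, so at least 4 time slots are needed.
4 time slots suffice: Art=3, Geology=2, Logic=3, Civics=1, Latin=4, Physics=3. Every pair that conflicts lands in different time slots.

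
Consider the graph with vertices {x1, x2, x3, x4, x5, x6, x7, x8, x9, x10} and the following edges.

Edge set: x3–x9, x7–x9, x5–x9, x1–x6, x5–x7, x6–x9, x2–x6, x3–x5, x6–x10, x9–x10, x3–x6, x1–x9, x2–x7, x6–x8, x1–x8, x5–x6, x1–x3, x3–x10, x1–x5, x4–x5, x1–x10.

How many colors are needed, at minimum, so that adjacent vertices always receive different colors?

x1, x3, x5, x6, x9 are mutually adjacent (a clique of size 5), so at least 5 colors are needed.
5 colors suffice: color 1 → {x4, x6, x7}; color 2 → {x2, x5, x8, x10}; color 3 → {x9}; color 4 → {x1}; color 5 → {x3}. Every edge joins two different colors.

5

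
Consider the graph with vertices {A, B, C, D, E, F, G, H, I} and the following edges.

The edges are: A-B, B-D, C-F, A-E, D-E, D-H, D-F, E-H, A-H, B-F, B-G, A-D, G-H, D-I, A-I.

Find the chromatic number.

A, D, E, H form a clique, so at least 4 colors are needed.
4 colors suffice: color red → {C, D, G}; color blue → {A, F}; color green → {B, H, I}; color yellow → {E}. No two adjacent vertices share a color.

4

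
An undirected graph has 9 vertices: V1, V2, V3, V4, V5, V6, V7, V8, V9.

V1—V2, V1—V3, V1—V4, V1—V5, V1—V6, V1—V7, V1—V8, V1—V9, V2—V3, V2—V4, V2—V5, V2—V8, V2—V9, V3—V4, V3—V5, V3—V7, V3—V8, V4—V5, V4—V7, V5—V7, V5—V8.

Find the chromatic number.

V1, V3, V4, V5, V7 are pairwise adjacent (a clique of size 5), so at least 5 colors are needed.
5 colors suffice: V1=red, V2=blue, V3=yellow, V4=purple, V5=green, V6=blue, V7=blue, V8=purple, V9=green. Every edge joins two different colors.

5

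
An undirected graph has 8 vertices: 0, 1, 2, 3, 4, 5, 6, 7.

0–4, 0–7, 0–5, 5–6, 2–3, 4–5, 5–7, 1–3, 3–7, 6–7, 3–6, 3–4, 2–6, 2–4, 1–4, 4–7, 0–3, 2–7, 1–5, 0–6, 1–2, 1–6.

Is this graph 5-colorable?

Yes

The chromatic number is 4. 1, 2, 3, 4 are mutually adjacent (a clique of size 4), so at least 4 colors are needed.
4 colors suffice: color red → {3, 5}; color blue → {4, 6}; color green → {1, 7}; color yellow → {0, 2}.
Since 5 ≥ 4, a proper 5-coloring certainly exists.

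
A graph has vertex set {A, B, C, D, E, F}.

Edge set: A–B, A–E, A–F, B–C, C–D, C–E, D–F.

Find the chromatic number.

The cycle A-F-D-C-E-A has odd length 5, so it cannot be 2-colored; at least 3 colors are needed.
One proper 3-coloring: A=1, B=2, C=1, D=2, E=2, F=3. Each edge has distinct colors on its endpoints.

3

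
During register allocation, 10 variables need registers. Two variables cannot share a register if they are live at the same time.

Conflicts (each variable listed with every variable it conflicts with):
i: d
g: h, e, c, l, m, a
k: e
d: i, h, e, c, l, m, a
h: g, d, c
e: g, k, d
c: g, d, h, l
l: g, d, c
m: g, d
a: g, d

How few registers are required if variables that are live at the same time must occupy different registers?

g, h, c pairwise conflict, so at least 3 registers are needed.
3 registers suffice: register 1 → {g, k, d}; register 2 → {i, e, c, m, a}; register 3 → {h, l}. Every pair that conflicts lands in different registers.

3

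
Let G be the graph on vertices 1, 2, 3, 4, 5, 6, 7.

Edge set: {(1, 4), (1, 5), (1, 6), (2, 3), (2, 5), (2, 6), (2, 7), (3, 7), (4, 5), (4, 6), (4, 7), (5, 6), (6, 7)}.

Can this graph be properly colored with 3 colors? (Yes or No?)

No

1, 4, 5, 6 are pairwise adjacent (a clique of size 4), so at least 4 colors are needed.
So 3 colors are not enough.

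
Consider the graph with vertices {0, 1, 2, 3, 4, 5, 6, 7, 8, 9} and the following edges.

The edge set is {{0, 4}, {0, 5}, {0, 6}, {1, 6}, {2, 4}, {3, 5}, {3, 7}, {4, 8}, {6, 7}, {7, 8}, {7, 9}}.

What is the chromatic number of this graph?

3

The cycle 3-7-6-0-5-3 has odd length 5, so it cannot be 2-colored; at least 3 colors are needed.
3 colors suffice: 0=a, 1=a, 2=a, 3=b, 4=b, 5=c, 6=b, 7=a, 8=c, 9=b. Every edge joins two different colors.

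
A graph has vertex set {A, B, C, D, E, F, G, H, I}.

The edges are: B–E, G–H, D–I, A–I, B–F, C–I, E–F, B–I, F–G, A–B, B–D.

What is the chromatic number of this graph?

3

B, E, F are pairwise adjacent, so at least 3 colors are needed.
3 colors suffice: color red → {B, C, G}; color blue → {F, H, I}; color green → {A, D, E}. Every edge joins two different colors.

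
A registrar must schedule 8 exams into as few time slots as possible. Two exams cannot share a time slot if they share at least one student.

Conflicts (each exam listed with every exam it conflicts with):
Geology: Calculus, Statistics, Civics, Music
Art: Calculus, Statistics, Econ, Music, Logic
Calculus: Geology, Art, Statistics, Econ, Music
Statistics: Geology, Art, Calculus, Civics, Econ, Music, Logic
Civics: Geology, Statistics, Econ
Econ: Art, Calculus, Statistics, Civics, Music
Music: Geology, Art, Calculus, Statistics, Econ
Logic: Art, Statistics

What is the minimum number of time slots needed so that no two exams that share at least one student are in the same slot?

5

Art, Calculus, Statistics, Econ, Music are mutually in conflict, so at least 5 time slots are needed.
A valid assignment using 5 time slots: Geology=4, Art=4, Calculus=2, Statistics=1, Civics=2, Econ=5, Music=3, Logic=2. Every pair that conflicts lands in different time slots.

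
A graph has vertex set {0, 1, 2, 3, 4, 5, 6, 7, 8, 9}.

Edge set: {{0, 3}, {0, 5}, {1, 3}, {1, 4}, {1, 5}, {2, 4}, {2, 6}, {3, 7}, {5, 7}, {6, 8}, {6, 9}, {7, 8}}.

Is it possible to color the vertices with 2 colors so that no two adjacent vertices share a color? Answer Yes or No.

No

The cycle 7-8-6-2-4-1-5-7 has odd length 7, so it cannot be 2-colored; at least 3 colors are needed.
So 2 colors are not enough.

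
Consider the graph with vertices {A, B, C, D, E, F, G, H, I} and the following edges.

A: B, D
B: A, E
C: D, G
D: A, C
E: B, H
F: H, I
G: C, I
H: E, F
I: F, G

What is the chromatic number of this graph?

3

The cycle I-F-H-E-B-A-D-C-G-I has odd length 9, so it cannot be 2-colored; at least 3 colors are needed.
3 colors suffice: A=blue, B=red, C=blue, D=red, E=green, F=red, G=red, H=blue, I=blue. Every edge joins two different colors.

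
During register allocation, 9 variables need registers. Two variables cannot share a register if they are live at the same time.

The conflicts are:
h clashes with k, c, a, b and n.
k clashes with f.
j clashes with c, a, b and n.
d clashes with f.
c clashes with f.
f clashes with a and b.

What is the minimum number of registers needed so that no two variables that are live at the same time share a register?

f and a conflict, so at least 2 registers are needed.
2 registers suffice: register 1 → {h, j, f}; register 2 → {k, d, c, a, b, n}. No two conflicting variables share a register.

2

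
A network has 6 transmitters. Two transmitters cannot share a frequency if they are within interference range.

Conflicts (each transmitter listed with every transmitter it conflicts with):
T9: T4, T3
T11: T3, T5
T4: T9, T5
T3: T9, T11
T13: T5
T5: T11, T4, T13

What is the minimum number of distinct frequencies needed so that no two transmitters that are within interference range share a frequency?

3

The cycle T9-T3-T11-T5-T4-T9 has odd length 5, so it cannot be 2-colored; at least 3 frequencies are needed.
3 frequencies suffice: T9=3, T11=2, T4=2, T3=1, T13=2, T5=1. No two conflicting transmitters share a frequency.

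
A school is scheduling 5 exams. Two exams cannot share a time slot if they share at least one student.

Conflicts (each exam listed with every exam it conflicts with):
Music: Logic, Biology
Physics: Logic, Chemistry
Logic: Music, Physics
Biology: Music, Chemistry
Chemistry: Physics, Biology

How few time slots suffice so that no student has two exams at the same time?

The cycle Biology-Chemistry-Physics-Logic-Music-Biology has odd length 5, so it cannot be 2-colored; at least 3 time slots are needed.
Using 3 time slots: Music=1, Physics=1, Logic=2, Biology=3, Chemistry=2. No two conflicting exams share a time slot.

3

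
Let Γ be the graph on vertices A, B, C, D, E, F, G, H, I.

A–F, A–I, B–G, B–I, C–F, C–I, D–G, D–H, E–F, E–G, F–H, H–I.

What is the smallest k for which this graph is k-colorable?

The cycle H-I-B-G-D-H has odd length 5, so it cannot be 2-colored; at least 3 colors are needed.
One proper 3-coloring: A=2, B=2, C=2, D=3, E=2, F=1, G=1, H=2, I=1. Each edge has distinct colors on its endpoints.

3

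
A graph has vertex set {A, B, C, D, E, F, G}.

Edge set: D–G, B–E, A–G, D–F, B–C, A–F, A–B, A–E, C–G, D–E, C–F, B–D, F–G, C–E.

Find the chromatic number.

3

B, D, E are mutually adjacent, so at least 3 colors are needed.
3 colors suffice: A=2, B=1, C=2, D=2, E=3, F=3, G=1. No two adjacent vertices share a color.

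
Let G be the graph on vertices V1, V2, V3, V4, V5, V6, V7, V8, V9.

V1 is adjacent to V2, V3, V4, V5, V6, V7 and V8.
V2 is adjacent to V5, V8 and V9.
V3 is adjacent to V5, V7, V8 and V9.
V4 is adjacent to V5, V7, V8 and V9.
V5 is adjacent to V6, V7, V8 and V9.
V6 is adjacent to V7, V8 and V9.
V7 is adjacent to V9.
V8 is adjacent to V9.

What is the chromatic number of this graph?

V1, V3, V5, V8 form a clique, so at least 4 colors are needed.
A valid assignment using 4 colors: V1=3, V2=4, V3=4, V4=4, V5=1, V6=4, V7=2, V8=2, V9=3. Each edge has distinct colors on its endpoints.

4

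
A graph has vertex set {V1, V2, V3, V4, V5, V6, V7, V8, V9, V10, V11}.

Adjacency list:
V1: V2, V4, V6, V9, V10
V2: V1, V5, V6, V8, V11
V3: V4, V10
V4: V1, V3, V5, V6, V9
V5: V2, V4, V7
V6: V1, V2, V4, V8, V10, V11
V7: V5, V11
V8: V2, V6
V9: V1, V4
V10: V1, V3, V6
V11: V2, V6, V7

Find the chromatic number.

3

V2, V6, V8 are pairwise adjacent, so at least 3 colors are needed.
3 colors suffice: color 1 → {V3, V5, V6, V9}; color 2 → {V2, V4, V7, V10}; color 3 → {V1, V8, V11}. Every edge joins two different colors.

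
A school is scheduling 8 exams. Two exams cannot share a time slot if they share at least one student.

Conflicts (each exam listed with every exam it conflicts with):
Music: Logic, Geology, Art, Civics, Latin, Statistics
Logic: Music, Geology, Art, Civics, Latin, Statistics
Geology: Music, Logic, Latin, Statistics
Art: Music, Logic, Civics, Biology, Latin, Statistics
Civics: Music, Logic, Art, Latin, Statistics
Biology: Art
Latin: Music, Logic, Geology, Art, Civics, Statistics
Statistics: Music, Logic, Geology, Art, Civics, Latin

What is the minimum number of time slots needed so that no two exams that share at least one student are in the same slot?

6

Music, Logic, Art, Civics, Latin, Statistics pairwise conflict, so at least 6 time slots are needed.
6 time slots suffice: time slot 1 → {Biology, Latin}; time slot 2 → {Geology, Art}; time slot 3 → {Statistics}; time slot 4 → {Logic}; time slot 5 → {Music}; time slot 6 → {Civics}. Each listed conflict is separated.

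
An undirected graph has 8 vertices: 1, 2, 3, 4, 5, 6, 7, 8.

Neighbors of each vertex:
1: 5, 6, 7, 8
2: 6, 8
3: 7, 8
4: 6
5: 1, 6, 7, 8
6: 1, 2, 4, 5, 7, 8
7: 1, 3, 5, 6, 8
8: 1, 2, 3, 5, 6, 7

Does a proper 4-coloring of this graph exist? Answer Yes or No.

1, 5, 6, 7, 8 form a clique, so at least 5 colors are needed.
So 4 colors are not enough.

No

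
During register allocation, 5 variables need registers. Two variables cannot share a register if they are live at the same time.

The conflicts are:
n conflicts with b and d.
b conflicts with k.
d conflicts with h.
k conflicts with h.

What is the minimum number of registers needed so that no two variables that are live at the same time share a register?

The cycle d-n-b-k-h-d has odd length 5, so it cannot be 2-colored; at least 3 registers are needed.
3 registers suffice: n=2, b=1, d=1, k=2, h=3. Each listed conflict is separated.

3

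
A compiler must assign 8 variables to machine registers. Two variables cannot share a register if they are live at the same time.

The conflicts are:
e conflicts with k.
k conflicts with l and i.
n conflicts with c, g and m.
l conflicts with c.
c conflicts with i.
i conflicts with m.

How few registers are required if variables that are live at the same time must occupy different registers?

k and i conflict, so at least 2 registers are needed.
2 registers suffice: register 1 → {e, n, l, i}; register 2 → {k, c, g, m}. No two conflicting variables share a register.

2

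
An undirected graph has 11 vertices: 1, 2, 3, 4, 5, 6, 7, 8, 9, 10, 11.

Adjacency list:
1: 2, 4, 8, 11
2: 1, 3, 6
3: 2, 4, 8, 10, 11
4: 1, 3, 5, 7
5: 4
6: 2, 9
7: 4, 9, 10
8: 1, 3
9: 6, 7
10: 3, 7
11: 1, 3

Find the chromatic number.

2 and 3 are adjacent, so at least 2 colors are needed.
One proper 2-coloring: 1=a, 2=b, 3=a, 4=b, 5=a, 6=a, 7=a, 8=b, 9=b, 10=b, 11=b. Each edge has distinct colors on its endpoints.

2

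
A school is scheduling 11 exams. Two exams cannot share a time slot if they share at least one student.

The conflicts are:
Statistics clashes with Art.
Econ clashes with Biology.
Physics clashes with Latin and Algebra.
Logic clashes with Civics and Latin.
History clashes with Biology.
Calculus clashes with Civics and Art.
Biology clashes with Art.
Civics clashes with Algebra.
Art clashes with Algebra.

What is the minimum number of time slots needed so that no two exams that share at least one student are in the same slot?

The cycle Physics-Algebra-Civics-Logic-Latin-Physics has odd length 5, so it cannot be 2-colored; at least 3 time slots are needed.
3 time slots suffice: Statistics=2, Econ=1, Physics=3, Logic=2, History=1, Calculus=2, Biology=2, Civics=1, Latin=1, Art=1, Algebra=2. Each listed conflict is separated.

3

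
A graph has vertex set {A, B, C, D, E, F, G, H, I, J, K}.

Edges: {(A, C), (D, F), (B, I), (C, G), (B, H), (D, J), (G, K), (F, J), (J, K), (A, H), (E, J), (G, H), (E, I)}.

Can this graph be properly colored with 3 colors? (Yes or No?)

Yes

The chromatic number is 3. D, F, J are mutually adjacent, so at least 3 colors are needed.
A valid assignment using 3 colors: A=red, B=green, C=blue, D=blue, E=blue, F=green, G=red, H=blue, I=red, J=red, K=blue.
That is already a proper 3-coloring.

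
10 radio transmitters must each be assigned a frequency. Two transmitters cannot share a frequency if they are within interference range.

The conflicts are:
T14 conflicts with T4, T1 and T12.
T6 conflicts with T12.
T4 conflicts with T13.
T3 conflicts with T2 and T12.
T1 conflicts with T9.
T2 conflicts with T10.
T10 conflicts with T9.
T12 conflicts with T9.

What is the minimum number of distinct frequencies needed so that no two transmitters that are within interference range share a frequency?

3

The cycle T10-T9-T12-T3-T2-T10 has odd length 5, so it cannot be 2-colored; at least 3 frequencies are needed.
3 frequencies suffice: T14=2, T6=2, T4=1, T3=2, T1=1, T2=3, T10=1, T12=1, T9=2, T13=2. Every pair that conflicts lands in different frequencies.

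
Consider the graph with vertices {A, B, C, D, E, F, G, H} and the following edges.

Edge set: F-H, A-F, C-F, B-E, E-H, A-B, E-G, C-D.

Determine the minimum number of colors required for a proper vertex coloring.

The cycle B-A-F-H-E-B has odd length 5, so it cannot be 2-colored; at least 3 colors are needed.
3 colors suffice: color red → {D, E, F}; color blue → {A, C, G, H}; color green → {B}. Every edge joins two different colors.

3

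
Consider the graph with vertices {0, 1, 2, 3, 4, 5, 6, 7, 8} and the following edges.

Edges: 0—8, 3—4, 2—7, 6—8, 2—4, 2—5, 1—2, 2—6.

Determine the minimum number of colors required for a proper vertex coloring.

0 and 8 are adjacent, so at least 2 colors are needed.
A valid assignment using 2 colors: 0=blue, 1=blue, 2=red, 3=red, 4=blue, 5=blue, 6=blue, 7=blue, 8=red. Every edge joins two different colors.

2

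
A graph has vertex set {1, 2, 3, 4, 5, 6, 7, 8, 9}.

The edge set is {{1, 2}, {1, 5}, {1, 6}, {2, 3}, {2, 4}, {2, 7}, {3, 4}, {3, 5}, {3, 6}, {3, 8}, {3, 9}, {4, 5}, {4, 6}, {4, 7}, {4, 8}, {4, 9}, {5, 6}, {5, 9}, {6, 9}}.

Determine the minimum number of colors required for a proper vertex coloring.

3, 4, 5, 6, 9 are pairwise adjacent (a clique of size 5), so at least 5 colors are needed.
One proper 5-coloring: 1=red, 2=green, 3=blue, 4=red, 5=green, 6=yellow, 7=blue, 8=green, 9=purple. No two adjacent vertices share a color.

5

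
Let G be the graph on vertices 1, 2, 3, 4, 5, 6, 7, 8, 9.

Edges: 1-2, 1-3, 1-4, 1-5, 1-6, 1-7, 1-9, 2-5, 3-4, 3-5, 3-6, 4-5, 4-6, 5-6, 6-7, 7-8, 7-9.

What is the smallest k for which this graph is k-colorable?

1, 3, 4, 5, 6 form a clique, so at least 5 colors are needed.
One proper 5-coloring: 1=a, 2=b, 3=e, 4=d, 5=c, 6=b, 7=c, 8=a, 9=b. No two adjacent vertices share a color.

5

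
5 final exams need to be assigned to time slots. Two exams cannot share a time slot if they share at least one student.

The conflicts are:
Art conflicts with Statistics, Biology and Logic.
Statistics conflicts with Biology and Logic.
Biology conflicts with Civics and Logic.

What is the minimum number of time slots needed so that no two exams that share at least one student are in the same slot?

Art, Statistics, Biology, Logic all conflict with each other, so at least 4 time slots are needed.
4 time slots suffice: Art=2, Statistics=3, Biology=1, Civics=2, Logic=4. Every pair that conflicts lands in different time slots.

4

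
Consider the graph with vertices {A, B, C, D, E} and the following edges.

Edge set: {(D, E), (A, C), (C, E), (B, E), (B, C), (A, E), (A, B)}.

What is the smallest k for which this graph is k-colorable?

4

A, B, C, E are mutually adjacent (a clique of size 4), so at least 4 colors are needed.
4 colors suffice: color 1 → {E}; color 2 → {C, D}; color 3 → {A}; color 4 → {B}. No two adjacent vertices share a color.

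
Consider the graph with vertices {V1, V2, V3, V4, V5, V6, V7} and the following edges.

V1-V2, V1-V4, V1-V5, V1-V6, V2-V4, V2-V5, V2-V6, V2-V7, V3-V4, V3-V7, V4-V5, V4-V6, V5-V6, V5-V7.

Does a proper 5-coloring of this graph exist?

Yes

The chromatic number is 5. V1, V2, V4, V5, V6 are mutually adjacent (a clique of size 5), so at least 5 colors are needed.
A valid assignment using 5 colors: V1=4, V2=1, V3=1, V4=2, V5=3, V6=5, V7=2.
That is already a proper 5-coloring.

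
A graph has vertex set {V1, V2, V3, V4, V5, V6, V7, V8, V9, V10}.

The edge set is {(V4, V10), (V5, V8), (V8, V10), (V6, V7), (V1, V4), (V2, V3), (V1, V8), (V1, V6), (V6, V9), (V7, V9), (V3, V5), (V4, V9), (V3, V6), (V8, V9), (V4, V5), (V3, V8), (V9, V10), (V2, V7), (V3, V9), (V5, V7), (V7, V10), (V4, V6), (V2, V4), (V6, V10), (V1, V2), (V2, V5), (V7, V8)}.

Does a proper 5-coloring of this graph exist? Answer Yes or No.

The chromatic number is 4. V7, V8, V9, V10 are pairwise adjacent (a clique of size 4), so at least 4 colors are needed.
One proper 4-coloring: V1=2, V2=1, V3=3, V4=3, V5=2, V6=1, V7=3, V8=1, V9=2, V10=4.
Since 5 ≥ 4, a proper 5-coloring certainly exists.

Yes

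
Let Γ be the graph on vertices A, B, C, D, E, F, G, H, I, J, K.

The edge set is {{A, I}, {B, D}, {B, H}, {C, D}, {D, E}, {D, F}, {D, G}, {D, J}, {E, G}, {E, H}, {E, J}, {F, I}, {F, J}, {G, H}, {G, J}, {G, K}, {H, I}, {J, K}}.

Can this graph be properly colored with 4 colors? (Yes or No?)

The chromatic number is 4. D, E, G, J are mutually adjacent (a clique of size 4), so at least 4 colors are needed.
4 colors suffice: color 1 → {A, D, H, K}; color 2 → {B, C, I, J}; color 3 → {F, G}; color 4 → {E}.
That is already a proper 4-coloring.

Yes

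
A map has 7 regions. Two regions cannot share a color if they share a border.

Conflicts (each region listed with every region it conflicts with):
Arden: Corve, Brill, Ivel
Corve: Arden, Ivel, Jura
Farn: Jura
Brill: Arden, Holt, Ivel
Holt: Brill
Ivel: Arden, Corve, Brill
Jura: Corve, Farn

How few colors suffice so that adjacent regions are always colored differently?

Arden, Corve, Ivel pairwise conflict, so at least 3 colors are needed.
3 colors suffice: color 1 → {Corve, Farn, Brill}; color 2 → {Arden, Holt, Jura}; color 3 → {Ivel}. Every pair that conflicts lands in different colors.

3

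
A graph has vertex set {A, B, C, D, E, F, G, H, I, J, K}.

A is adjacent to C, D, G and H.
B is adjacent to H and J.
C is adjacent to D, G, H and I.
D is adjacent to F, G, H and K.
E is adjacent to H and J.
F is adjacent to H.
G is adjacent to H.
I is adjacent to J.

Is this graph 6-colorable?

Yes

The chromatic number is 5. A, C, D, G, H are mutually adjacent (a clique of size 5), so at least 5 colors are needed.
One proper 5-coloring: A=4, B=2, C=3, D=2, E=2, F=3, G=5, H=1, I=2, J=1, K=1.
Since 6 ≥ 5, a proper 6-coloring certainly exists.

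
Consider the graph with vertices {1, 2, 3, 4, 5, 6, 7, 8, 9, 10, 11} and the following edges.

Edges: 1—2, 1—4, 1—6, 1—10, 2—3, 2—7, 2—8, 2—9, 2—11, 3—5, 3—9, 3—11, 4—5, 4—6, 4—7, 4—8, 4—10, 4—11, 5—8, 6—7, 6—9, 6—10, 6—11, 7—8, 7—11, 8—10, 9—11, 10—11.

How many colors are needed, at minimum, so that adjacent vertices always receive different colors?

2, 3, 9, 11 form a clique, so at least 4 colors are needed.
4 colors suffice: 1=b, 2=a, 3=c, 4=a, 5=d, 6=c, 7=d, 8=b, 9=d, 10=d, 11=b. No two adjacent vertices share a color.

4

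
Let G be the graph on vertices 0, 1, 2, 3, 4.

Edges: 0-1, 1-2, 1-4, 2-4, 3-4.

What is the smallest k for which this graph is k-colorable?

1, 2, 4 are pairwise adjacent, so at least 3 colors are needed.
3 colors suffice: 0=blue, 1=red, 2=green, 3=red, 4=blue. Each edge has distinct colors on its endpoints.

3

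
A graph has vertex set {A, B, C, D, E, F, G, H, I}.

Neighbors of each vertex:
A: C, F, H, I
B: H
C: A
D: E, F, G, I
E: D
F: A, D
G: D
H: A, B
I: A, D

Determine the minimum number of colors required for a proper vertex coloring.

A and F are adjacent, so at least 2 colors are needed.
2 colors suffice: A=red, B=red, C=blue, D=red, E=blue, F=blue, G=blue, H=blue, I=blue. No two adjacent vertices share a color.

2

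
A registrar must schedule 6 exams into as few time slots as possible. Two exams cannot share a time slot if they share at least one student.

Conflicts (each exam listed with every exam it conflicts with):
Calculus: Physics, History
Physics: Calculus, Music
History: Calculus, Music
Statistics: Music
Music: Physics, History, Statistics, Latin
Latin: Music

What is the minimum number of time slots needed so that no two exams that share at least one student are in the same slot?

2

Calculus and Physics conflict, so at least 2 time slots are needed.
Using 2 time slots: Calculus=1, Physics=2, History=2, Statistics=2, Music=1, Latin=2. Every pair that conflicts lands in different time slots.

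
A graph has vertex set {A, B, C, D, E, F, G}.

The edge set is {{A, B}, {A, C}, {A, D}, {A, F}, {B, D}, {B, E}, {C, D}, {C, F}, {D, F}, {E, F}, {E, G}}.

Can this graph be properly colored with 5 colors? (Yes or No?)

The chromatic number is 4. A, C, D, F are mutually adjacent (a clique of size 4), so at least 4 colors are needed.
A valid assignment using 4 colors: A=green, B=red, C=yellow, D=blue, E=blue, F=red, G=red.
Since 5 ≥ 4, a proper 5-coloring certainly exists.

Yes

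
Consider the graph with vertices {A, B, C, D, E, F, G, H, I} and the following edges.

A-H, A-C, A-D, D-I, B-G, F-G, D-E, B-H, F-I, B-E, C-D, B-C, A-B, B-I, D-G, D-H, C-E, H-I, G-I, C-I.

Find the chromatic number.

3

B, G, I form a triangle, so at least 3 colors are needed.
A valid assignment using 3 colors: A=blue, B=red, C=green, D=red, E=blue, F=red, G=green, H=green, I=blue. Every edge joins two different colors.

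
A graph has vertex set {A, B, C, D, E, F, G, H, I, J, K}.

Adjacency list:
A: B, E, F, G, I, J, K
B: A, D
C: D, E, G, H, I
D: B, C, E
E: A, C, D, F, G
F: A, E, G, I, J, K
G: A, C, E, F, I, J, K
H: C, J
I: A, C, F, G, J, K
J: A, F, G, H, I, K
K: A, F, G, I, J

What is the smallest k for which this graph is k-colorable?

A, F, G, I, J, K are mutually adjacent (a clique of size 6), so at least 6 colors are needed.
6 colors suffice: color 1 → {A, C}; color 2 → {D, G, H}; color 3 → {B, E, I}; color 4 → {J}; color 5 → {F}; color 6 → {K}. No two adjacent vertices share a color.

6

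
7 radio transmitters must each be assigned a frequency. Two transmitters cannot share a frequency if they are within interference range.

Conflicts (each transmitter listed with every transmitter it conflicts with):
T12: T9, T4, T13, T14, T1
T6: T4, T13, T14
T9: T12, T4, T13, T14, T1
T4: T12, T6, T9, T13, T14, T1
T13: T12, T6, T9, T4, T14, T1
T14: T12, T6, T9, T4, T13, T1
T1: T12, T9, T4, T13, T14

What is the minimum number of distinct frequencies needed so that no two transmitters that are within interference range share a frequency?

6

T12, T9, T4, T13, T14, T1 pairwise conflict, so at least 6 frequencies are needed.
6 frequencies suffice: frequency 1 → {T4}; frequency 2 → {T13}; frequency 3 → {T14}; frequency 4 → {T6, T9}; frequency 5 → {T1}; frequency 6 → {T12}. Every pair that conflicts lands in different frequencies.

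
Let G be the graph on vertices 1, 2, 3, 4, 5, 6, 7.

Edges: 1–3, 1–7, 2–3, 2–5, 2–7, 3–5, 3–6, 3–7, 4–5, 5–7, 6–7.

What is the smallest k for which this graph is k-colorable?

2, 3, 5, 7 form a clique, so at least 4 colors are needed.
4 colors suffice: color a → {4, 7}; color b → {3}; color c → {1, 5, 6}; color d → {2}. Every edge joins two different colors.

4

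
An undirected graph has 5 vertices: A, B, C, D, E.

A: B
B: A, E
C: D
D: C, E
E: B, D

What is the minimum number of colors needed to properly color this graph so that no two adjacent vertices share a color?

D and E are adjacent, so at least 2 colors are needed.
A valid assignment using 2 colors: A=blue, B=red, C=blue, D=red, E=blue. Every edge joins two different colors.

2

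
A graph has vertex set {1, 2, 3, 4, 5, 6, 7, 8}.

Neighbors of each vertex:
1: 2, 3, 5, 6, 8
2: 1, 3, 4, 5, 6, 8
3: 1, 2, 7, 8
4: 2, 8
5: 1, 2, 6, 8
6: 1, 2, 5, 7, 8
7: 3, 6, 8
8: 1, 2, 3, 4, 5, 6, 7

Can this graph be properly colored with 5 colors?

The chromatic number is 5. 1, 2, 5, 6, 8 are pairwise adjacent (a clique of size 5), so at least 5 colors are needed.
5 colors suffice: color a → {8}; color b → {2, 7}; color c → {1, 4}; color d → {3, 6}; color e → {5}.
That is already a proper 5-coloring.

Yes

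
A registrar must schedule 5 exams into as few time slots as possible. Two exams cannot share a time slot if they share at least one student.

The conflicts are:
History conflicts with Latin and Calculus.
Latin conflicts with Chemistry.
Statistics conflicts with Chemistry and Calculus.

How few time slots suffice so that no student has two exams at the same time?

The cycle Chemistry-Statistics-Calculus-History-Latin-Chemistry has odd length 5, so it cannot be 2-colored; at least 3 time slots are needed.
Using 3 time slots: History=3, Latin=2, Statistics=2, Chemistry=1, Calculus=1. Every pair that conflicts lands in different time slots.

3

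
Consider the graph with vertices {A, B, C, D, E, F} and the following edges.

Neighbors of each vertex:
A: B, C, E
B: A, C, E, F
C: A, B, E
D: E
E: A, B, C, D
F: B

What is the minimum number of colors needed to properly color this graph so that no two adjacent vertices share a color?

A, B, C, E are pairwise adjacent (a clique of size 4), so at least 4 colors are needed.
One proper 4-coloring: A=4, B=1, C=3, D=1, E=2, F=2. Every edge joins two different colors.

4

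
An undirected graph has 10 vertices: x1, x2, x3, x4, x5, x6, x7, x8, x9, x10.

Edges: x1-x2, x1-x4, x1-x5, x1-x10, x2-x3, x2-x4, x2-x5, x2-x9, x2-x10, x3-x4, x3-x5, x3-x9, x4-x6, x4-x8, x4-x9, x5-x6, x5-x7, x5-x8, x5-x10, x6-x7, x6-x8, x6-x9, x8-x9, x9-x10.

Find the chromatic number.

4

x2, x3, x4, x9 form a clique, so at least 4 colors are needed.
4 colors suffice: color R → {x5, x9}; color B → {x4, x7, x10}; color G → {x2, x6}; color Y → {x1, x3, x8}. Every edge joins two different colors.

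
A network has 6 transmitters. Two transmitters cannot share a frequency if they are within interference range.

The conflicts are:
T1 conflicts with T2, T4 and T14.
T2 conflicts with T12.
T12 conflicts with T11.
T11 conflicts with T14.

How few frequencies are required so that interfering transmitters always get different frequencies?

3

The cycle T11-T14-T1-T2-T12-T11 has odd length 5, so it cannot be 2-colored; at least 3 frequencies are needed.
Using 3 frequencies: T1=1, T2=2, T12=3, T11=1, T4=2, T14=2. Every pair that conflicts lands in different frequencies.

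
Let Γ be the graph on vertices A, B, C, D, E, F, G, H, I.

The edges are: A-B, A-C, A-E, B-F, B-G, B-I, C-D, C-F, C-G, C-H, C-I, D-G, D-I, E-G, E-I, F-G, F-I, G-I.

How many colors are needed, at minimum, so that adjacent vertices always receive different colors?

B, F, G, I are mutually adjacent (a clique of size 4), so at least 4 colors are needed.
4 colors suffice: color red → {A, G, H}; color blue → {B, C, E}; color green → {I}; color yellow → {D, F}. Each edge has distinct colors on its endpoints.

4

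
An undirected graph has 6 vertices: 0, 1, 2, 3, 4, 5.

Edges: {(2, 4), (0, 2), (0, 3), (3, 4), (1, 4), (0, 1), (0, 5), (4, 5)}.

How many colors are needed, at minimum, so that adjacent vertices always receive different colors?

3 and 4 are adjacent, so at least 2 colors are needed.
2 colors suffice: color red → {0, 4}; color blue → {1, 2, 3, 5}. Each edge has distinct colors on its endpoints.

2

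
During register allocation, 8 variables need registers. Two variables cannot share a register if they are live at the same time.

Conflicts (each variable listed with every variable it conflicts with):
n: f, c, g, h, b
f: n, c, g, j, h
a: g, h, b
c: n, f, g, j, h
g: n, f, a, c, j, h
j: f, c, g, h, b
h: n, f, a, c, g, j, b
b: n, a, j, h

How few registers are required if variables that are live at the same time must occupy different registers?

5

n, f, c, g, h pairwise conflict, so at least 5 registers are needed.
5 registers suffice: n=4, f=5, a=3, c=3, g=2, j=4, h=1, b=2. Each listed conflict is separated.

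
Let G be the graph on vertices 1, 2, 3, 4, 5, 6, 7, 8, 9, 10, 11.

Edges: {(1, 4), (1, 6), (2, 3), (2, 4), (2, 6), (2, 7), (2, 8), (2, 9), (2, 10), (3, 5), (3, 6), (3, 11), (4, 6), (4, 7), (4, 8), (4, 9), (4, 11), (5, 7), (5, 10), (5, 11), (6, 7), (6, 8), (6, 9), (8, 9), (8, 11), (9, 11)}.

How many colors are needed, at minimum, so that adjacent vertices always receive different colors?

5

2, 4, 6, 8, 9 form a clique, so at least 5 colors are needed.
5 colors suffice: color a → {1, 2, 11}; color b → {3, 4, 10}; color c → {5, 6}; color d → {7, 8}; color e → {9}. Every edge joins two different colors.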